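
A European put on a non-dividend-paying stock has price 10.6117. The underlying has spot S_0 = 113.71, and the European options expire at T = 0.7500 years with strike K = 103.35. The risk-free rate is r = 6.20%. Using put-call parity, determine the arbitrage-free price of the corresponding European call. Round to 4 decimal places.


Answer: Call price = 25.6675

Derivation:
Put-call parity: C - P = S_0 * exp(-qT) - K * exp(-rT).
S_0 * exp(-qT) = 113.7100 * 1.00000000 = 113.71000000
K * exp(-rT) = 103.3500 * 0.95456456 = 98.65424733
C = P + S*exp(-qT) - K*exp(-rT)
C = 10.6117 + 113.71000000 - 98.65424733 = 25.6675


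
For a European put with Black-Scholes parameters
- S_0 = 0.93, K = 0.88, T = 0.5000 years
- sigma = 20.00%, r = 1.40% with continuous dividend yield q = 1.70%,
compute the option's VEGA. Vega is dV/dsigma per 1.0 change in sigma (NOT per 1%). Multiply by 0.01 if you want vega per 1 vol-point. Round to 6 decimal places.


Answer: Vega = 0.234987

Derivation:
d1 = 0.4508702248; d2 = 0.3094488685
phi(d1) = 0.3603856709; exp(-qT) = 0.9915360229; exp(-rT) = 0.9930244429
Vega = S * exp(-qT) * phi(d1) * sqrt(T) = 0.9300 * 0.9915360229 * 0.3603856709 * 0.7071067812 = 0.234987


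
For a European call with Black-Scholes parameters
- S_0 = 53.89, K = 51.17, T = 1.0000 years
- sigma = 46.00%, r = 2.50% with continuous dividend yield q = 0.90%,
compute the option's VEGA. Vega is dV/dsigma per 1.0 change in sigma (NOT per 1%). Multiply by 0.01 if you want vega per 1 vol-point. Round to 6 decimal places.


d1 = 0.3773728459; d2 = -0.0826271541
phi(d1) = 0.3715233121; exp(-qT) = 0.9910403788; exp(-rT) = 0.9753099120
Vega = S * exp(-qT) * phi(d1) * sqrt(T) = 53.8900 * 0.9910403788 * 0.3715233121 * 1.0000000000 = 19.842007

Answer: Vega = 19.842007


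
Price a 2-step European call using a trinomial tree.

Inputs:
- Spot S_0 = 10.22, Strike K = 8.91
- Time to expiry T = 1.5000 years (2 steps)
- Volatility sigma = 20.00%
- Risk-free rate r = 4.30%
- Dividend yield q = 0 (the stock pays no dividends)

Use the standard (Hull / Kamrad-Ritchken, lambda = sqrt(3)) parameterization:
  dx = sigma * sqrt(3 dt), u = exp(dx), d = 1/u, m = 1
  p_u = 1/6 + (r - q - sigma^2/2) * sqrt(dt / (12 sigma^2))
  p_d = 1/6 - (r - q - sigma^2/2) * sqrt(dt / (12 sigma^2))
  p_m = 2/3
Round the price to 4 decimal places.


dt = T/N = 0.750000; dx = sigma*sqrt(3*dt) = 0.300000
u = exp(dx) = 1.349859; d = 1/u = 0.740818
p_u = 0.195417, p_m = 0.666667, p_d = 0.137917
Discount per step: exp(-r*dt) = 0.968264
Stock lattice S(k, j) with j the centered position index:
  k=0: S(0,+0) = 10.2200
  k=1: S(1,-1) = 7.5712; S(1,+0) = 10.2200; S(1,+1) = 13.7956
  k=2: S(2,-2) = 5.6089; S(2,-1) = 7.5712; S(2,+0) = 10.2200; S(2,+1) = 13.7956; S(2,+2) = 18.6221
Terminal payoffs V(N, j) = max(S_T - K, 0):
  V(2,-2) = 0.000000; V(2,-1) = 0.000000; V(2,+0) = 1.310000; V(2,+1) = 4.885557; V(2,+2) = 9.712054
Backward induction: V(k, j) = exp(-r*dt) * [p_u * V(k+1, j+1) + p_m * V(k+1, j) + p_d * V(k+1, j-1)]
  V(1,-1) = exp(-r*dt) * [p_u*1.310000 + p_m*0.000000 + p_d*0.000000] = 0.247872
  V(1,+0) = exp(-r*dt) * [p_u*4.885557 + p_m*1.310000 + p_d*0.000000] = 1.770038
  V(1,+1) = exp(-r*dt) * [p_u*9.712054 + p_m*4.885557 + p_d*1.310000] = 5.166278
  V(0,+0) = exp(-r*dt) * [p_u*5.166278 + p_m*1.770038 + p_d*0.247872] = 2.153215

Answer: Price = V(0,0) = 2.1532


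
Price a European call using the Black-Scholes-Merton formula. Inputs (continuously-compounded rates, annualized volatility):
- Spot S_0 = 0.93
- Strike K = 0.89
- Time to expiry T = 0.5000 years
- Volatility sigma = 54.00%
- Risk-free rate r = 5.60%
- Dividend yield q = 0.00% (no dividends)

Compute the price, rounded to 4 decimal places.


Answer: Price = 0.1706

Derivation:
d1 = (ln(S/K) + (r - q + 0.5*sigma^2) * T) / (sigma * sqrt(T)) = 0.37938406
d2 = d1 - sigma * sqrt(T) = -0.00245360
exp(-rT) = 0.97238837; exp(-qT) = 1.00000000
C = S_0 * exp(-qT) * N(d1) - K * exp(-rT) * N(d2)
N(d1) = 0.64779866; N(d2) = 0.49902116
C = 0.9300 * 1.00000000 * 0.64779866 - 0.8900 * 0.97238837 * 0.49902116 = 0.1706


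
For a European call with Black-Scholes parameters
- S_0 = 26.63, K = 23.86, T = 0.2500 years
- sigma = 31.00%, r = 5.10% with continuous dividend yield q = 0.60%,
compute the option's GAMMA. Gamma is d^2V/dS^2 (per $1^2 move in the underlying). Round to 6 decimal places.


Answer: Gamma = 0.066748

Derivation:
d1 = 0.8586934397; d2 = 0.7036934397
phi(d1) = 0.2759278819; exp(-qT) = 0.9985011244; exp(-rT) = 0.9873309369
Gamma = exp(-qT) * phi(d1) / (S * sigma * sqrt(T)) = 0.9985011244 * 0.2759278819 / (26.6300 * 0.3100 * 0.5000000000) = 0.066748


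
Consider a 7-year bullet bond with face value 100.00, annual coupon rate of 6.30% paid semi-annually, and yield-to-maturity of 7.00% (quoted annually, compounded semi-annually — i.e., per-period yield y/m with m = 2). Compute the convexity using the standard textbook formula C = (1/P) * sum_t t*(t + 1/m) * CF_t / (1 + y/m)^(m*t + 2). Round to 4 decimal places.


Coupon per period c = face * coupon_rate / m = 3.150000
Periods per year m = 2; per-period yield y/m = 0.035000
Number of cashflows N = 14
Cashflows (t years, CF_t, discount factor 1/(1+y/m)^(m*t), PV):
  t = 0.5000: CF_t = 3.150000, DF = 0.966184, PV = 3.043478
  t = 1.0000: CF_t = 3.150000, DF = 0.933511, PV = 2.940559
  t = 1.5000: CF_t = 3.150000, DF = 0.901943, PV = 2.841120
  t = 2.0000: CF_t = 3.150000, DF = 0.871442, PV = 2.745043
  t = 2.5000: CF_t = 3.150000, DF = 0.841973, PV = 2.652215
  t = 3.0000: CF_t = 3.150000, DF = 0.813501, PV = 2.562527
  t = 3.5000: CF_t = 3.150000, DF = 0.785991, PV = 2.475872
  t = 4.0000: CF_t = 3.150000, DF = 0.759412, PV = 2.392146
  t = 4.5000: CF_t = 3.150000, DF = 0.733731, PV = 2.311253
  t = 5.0000: CF_t = 3.150000, DF = 0.708919, PV = 2.233094
  t = 5.5000: CF_t = 3.150000, DF = 0.684946, PV = 2.157579
  t = 6.0000: CF_t = 3.150000, DF = 0.661783, PV = 2.084617
  t = 6.5000: CF_t = 3.150000, DF = 0.639404, PV = 2.014123
  t = 7.0000: CF_t = 103.150000, DF = 0.617782, PV = 63.724192
Price P = sum_t PV_t = 96.177818
Convexity numerator sum_t t*(t + 1/m) * CF_t / (1+y/m)^(m*t + 2):
  t = 0.5000: term = 1.420560
  t = 1.0000: term = 4.117565
  t = 1.5000: term = 7.956646
  t = 2.0000: term = 12.812635
  t = 2.5000: term = 18.569036
  t = 3.0000: term = 25.117537
  t = 3.5000: term = 32.357536
  t = 4.0000: term = 40.195697
  t = 4.5000: term = 48.545527
  t = 5.0000: term = 57.326978
  t = 5.5000: term = 66.466062
  t = 6.0000: term = 75.894493
  t = 6.5000: term = 85.549348
  t = 7.0000: term = 3123.078777
Convexity = (1/P) * sum = 3599.408397 / 96.177818 = 37.424517

Answer: Convexity = 37.4245


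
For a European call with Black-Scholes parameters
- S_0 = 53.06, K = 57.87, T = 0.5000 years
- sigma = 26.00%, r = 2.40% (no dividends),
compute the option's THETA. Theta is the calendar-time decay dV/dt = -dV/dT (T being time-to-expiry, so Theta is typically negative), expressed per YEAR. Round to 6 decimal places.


Answer: Theta = -4.127595

Derivation:
d1 = -0.3148026710; d2 = -0.4986504341
phi(d1) = 0.3796563058; exp(-qT) = 1.0000000000; exp(-rT) = 0.9880717129
Theta = -S*exp(-qT)*phi(d1)*sigma/(2*sqrt(T)) - r*K*exp(-rT)*N(d2) + q*S*exp(-qT)*N(d1)
N(d1) = 0.3764557418; N(d2) = 0.3090128343; sqrt(T) = 0.7071067812
Term 1 = -53.0600 * 1.0000000000 * 0.3796563058 * 0.2600 / (2 * 0.7071067812) = -3.7035329540
Term 2 = -0.0240 * 57.8700 * 0.9880717129 * 0.3090128343 = -0.4240623422
Term 3 = 0 (no dividend yield, q = 0)
Theta = -3.7035329540 + (-0.4240623422) + (0.0000000000) = -4.127595


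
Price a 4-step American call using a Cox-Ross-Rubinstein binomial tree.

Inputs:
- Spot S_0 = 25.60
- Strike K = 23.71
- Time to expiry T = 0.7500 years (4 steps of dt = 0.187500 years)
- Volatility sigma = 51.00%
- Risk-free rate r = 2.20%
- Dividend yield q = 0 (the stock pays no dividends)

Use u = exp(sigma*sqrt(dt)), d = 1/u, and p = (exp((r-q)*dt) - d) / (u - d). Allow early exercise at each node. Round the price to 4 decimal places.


Answer: Price = V(0,0) = 5.5290

Derivation:
dt = T/N = 0.187500
u = exp(sigma*sqrt(dt)) = 1.247119; d = 1/u = 0.801848
p = (exp((r-q)*dt) - d) / (u - d) = 0.454297
Discount per step: exp(-r*dt) = 0.995883
Stock lattice S(k, i) with i counting down-moves:
  k=0: S(0,0) = 25.6000
  k=1: S(1,0) = 31.9263; S(1,1) = 20.5273
  k=2: S(2,0) = 39.8159; S(2,1) = 25.6000; S(2,2) = 16.4598
  k=3: S(3,0) = 49.6551; S(3,1) = 31.9263; S(3,2) = 20.5273; S(3,3) = 13.1982
  k=4: S(4,0) = 61.9259; S(4,1) = 39.8159; S(4,2) = 25.6000; S(4,3) = 16.4598; S(4,4) = 10.5830
Terminal payoffs V(N, i) = max(S_T - K, 0):
  V(4,0) = 38.215885; V(4,1) = 16.105859; V(4,2) = 1.890000; V(4,3) = 0.000000; V(4,4) = 0.000000
Backward induction: V(k, i) = exp(-r*dt) * [p * V(k+1, i) + (1-p) * V(k+1, i+1)]; then take max(V_cont, immediate exercise) for American.
  V(3,0) = exp(-r*dt) * [p*38.215885 + (1-p)*16.105859] = 26.042736; exercise = 25.945134; V(3,0) = max -> 26.042736
  V(3,1) = exp(-r*dt) * [p*16.105859 + (1-p)*1.890000] = 8.313861; exercise = 8.216259; V(3,1) = max -> 8.313861
  V(3,2) = exp(-r*dt) * [p*1.890000 + (1-p)*0.000000] = 0.855087; exercise = 0.000000; V(3,2) = max -> 0.855087
  V(3,3) = exp(-r*dt) * [p*0.000000 + (1-p)*0.000000] = 0.000000; exercise = 0.000000; V(3,3) = max -> 0.000000
  V(2,0) = exp(-r*dt) * [p*26.042736 + (1-p)*8.313861] = 16.300662; exercise = 16.105859; V(2,0) = max -> 16.300662
  V(2,1) = exp(-r*dt) * [p*8.313861 + (1-p)*0.855087] = 4.226119; exercise = 1.890000; V(2,1) = max -> 4.226119
  V(2,2) = exp(-r*dt) * [p*0.855087 + (1-p)*0.000000] = 0.386865; exercise = 0.000000; V(2,2) = max -> 0.386865
  V(1,0) = exp(-r*dt) * [p*16.300662 + (1-p)*4.226119] = 9.671574; exercise = 8.216259; V(1,0) = max -> 9.671574
  V(1,1) = exp(-r*dt) * [p*4.226119 + (1-p)*0.386865] = 2.122255; exercise = 0.000000; V(1,1) = max -> 2.122255
  V(0,0) = exp(-r*dt) * [p*9.671574 + (1-p)*2.122255] = 5.529036; exercise = 1.890000; V(0,0) = max -> 5.529036


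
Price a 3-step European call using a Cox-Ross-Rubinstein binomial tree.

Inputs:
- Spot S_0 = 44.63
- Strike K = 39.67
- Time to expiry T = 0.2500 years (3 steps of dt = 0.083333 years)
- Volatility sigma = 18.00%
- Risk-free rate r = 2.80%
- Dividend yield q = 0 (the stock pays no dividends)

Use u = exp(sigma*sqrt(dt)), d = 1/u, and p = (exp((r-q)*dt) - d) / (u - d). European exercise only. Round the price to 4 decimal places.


Answer: Price = V(0,0) = 5.4104

Derivation:
dt = T/N = 0.083333
u = exp(sigma*sqrt(dt)) = 1.053335; d = 1/u = 0.949365
p = (exp((r-q)*dt) - d) / (u - d) = 0.509481
Discount per step: exp(-r*dt) = 0.997669
Stock lattice S(k, i) with i counting down-moves:
  k=0: S(0,0) = 44.6300
  k=1: S(1,0) = 47.0104; S(1,1) = 42.3702
  k=2: S(2,0) = 49.5177; S(2,1) = 44.6300; S(2,2) = 40.2248
  k=3: S(3,0) = 52.1587; S(3,1) = 47.0104; S(3,2) = 42.3702; S(3,3) = 38.1880
Terminal payoffs V(N, i) = max(S_T - K, 0):
  V(3,0) = 12.488693; V(3,1) = 7.340351; V(3,2) = 2.700178; V(3,3) = 0.000000
Backward induction: V(k, i) = exp(-r*dt) * [p * V(k+1, i) + (1-p) * V(k+1, i+1)].
  V(2,0) = exp(-r*dt) * [p*12.488693 + (1-p)*7.340351] = 9.940113
  V(2,1) = exp(-r*dt) * [p*7.340351 + (1-p)*2.700178] = 5.052455
  V(2,2) = exp(-r*dt) * [p*2.700178 + (1-p)*0.000000] = 1.372483
  V(1,0) = exp(-r*dt) * [p*9.940113 + (1-p)*5.052455] = 7.525046
  V(1,1) = exp(-r*dt) * [p*5.052455 + (1-p)*1.372483] = 3.239791
  V(0,0) = exp(-r*dt) * [p*7.525046 + (1-p)*3.239791] = 5.410409


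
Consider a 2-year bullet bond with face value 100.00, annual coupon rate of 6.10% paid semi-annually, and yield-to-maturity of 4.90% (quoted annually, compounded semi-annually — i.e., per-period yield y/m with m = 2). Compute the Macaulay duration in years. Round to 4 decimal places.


Coupon per period c = face * coupon_rate / m = 3.050000
Periods per year m = 2; per-period yield y/m = 0.024500
Number of cashflows N = 4
Cashflows (t years, CF_t, discount factor 1/(1+y/m)^(m*t), PV):
  t = 0.5000: CF_t = 3.050000, DF = 0.976086, PV = 2.977062
  t = 1.0000: CF_t = 3.050000, DF = 0.952744, PV = 2.905868
  t = 1.5000: CF_t = 3.050000, DF = 0.929960, PV = 2.836377
  t = 2.0000: CF_t = 103.050000, DF = 0.907721, PV = 93.540599
Price P = sum_t PV_t = 102.259906
Macaulay numerator sum_t t * PV_t:
  t * PV_t at t = 0.5000: 1.488531
  t * PV_t at t = 1.0000: 2.905868
  t * PV_t at t = 1.5000: 4.254565
  t * PV_t at t = 2.0000: 187.081197
Macaulay duration D = (sum_t t * PV_t) / P = 195.730162 / 102.259906 = 1.914046

Answer: Macaulay duration = 1.9140 years


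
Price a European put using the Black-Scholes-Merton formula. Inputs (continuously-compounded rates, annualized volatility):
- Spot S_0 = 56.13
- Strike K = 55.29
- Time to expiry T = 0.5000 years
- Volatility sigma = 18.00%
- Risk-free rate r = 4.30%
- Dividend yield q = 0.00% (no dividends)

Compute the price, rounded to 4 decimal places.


Answer: Price = 1.9036

Derivation:
d1 = (ln(S/K) + (r - q + 0.5*sigma^2) * T) / (sigma * sqrt(T)) = 0.35102642
d2 = d1 - sigma * sqrt(T) = 0.22374720
exp(-rT) = 0.97872948; exp(-qT) = 1.00000000
P = K * exp(-rT) * N(-d2) - S_0 * exp(-qT) * N(-d1)
N(-d1) = 0.36278427; N(-d2) = 0.41147701
P = 55.2900 * 0.97872948 * 0.41147701 - 56.1300 * 1.00000000 * 0.36278427 = 1.9036


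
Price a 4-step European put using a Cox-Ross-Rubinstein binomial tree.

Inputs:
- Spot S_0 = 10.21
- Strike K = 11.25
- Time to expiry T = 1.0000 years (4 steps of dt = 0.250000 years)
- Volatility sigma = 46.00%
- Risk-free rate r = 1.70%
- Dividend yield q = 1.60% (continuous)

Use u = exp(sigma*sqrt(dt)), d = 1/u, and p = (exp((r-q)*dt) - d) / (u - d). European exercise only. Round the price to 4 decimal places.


Answer: Price = V(0,0) = 2.4969

Derivation:
dt = T/N = 0.250000
u = exp(sigma*sqrt(dt)) = 1.258600; d = 1/u = 0.794534
p = (exp((r-q)*dt) - d) / (u - d) = 0.443291
Discount per step: exp(-r*dt) = 0.995759
Stock lattice S(k, i) with i counting down-moves:
  k=0: S(0,0) = 10.2100
  k=1: S(1,0) = 12.8503; S(1,1) = 8.1122
  k=2: S(2,0) = 16.1734; S(2,1) = 10.2100; S(2,2) = 6.4454
  k=3: S(3,0) = 20.3558; S(3,1) = 12.8503; S(3,2) = 8.1122; S(3,3) = 5.1211
  k=4: S(4,0) = 25.6199; S(4,1) = 16.1734; S(4,2) = 10.2100; S(4,3) = 6.4454; S(4,4) = 4.0689
Terminal payoffs V(N, i) = max(K - S_T, 0):
  V(4,0) = 0.000000; V(4,1) = 0.000000; V(4,2) = 1.040000; V(4,3) = 4.804594; V(4,4) = 7.181121
Backward induction: V(k, i) = exp(-r*dt) * [p * V(k+1, i) + (1-p) * V(k+1, i+1)].
  V(3,0) = exp(-r*dt) * [p*0.000000 + (1-p)*0.000000] = 0.000000
  V(3,1) = exp(-r*dt) * [p*0.000000 + (1-p)*1.040000] = 0.576522
  V(3,2) = exp(-r*dt) * [p*1.040000 + (1-p)*4.804594] = 3.122485
  V(3,3) = exp(-r*dt) * [p*4.804594 + (1-p)*7.181121] = 6.101641
  V(2,0) = exp(-r*dt) * [p*0.000000 + (1-p)*0.576522] = 0.319594
  V(2,1) = exp(-r*dt) * [p*0.576522 + (1-p)*3.122485] = 1.985427
  V(2,2) = exp(-r*dt) * [p*3.122485 + (1-p)*6.101641] = 4.760732
  V(1,0) = exp(-r*dt) * [p*0.319594 + (1-p)*1.985427] = 1.241690
  V(1,1) = exp(-r*dt) * [p*1.985427 + (1-p)*4.760732] = 3.515492
  V(0,0) = exp(-r*dt) * [p*1.241690 + (1-p)*3.515492] = 2.496901


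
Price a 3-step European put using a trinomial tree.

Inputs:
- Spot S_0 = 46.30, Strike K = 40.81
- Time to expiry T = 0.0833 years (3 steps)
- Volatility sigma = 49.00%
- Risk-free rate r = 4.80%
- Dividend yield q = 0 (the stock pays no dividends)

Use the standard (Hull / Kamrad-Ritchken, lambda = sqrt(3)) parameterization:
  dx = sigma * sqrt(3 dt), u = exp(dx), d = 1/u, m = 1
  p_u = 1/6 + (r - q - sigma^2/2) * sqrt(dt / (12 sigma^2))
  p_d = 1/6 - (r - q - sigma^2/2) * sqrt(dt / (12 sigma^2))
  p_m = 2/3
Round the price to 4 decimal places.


dt = T/N = 0.027767; dx = sigma*sqrt(3*dt) = 0.141423
u = exp(dx) = 1.151911; d = 1/u = 0.868122
p_u = 0.159594, p_m = 0.666667, p_d = 0.173740
Discount per step: exp(-r*dt) = 0.998668
Stock lattice S(k, j) with j the centered position index:
  k=0: S(0,+0) = 46.3000
  k=1: S(1,-1) = 40.1941; S(1,+0) = 46.3000; S(1,+1) = 53.3335
  k=2: S(2,-2) = 34.8934; S(2,-1) = 40.1941; S(2,+0) = 46.3000; S(2,+1) = 53.3335; S(2,+2) = 61.4354
  k=3: S(3,-3) = 30.2917; S(3,-2) = 34.8934; S(3,-1) = 40.1941; S(3,+0) = 46.3000; S(3,+1) = 53.3335; S(3,+2) = 61.4354; S(3,+3) = 70.7682
Terminal payoffs V(N, j) = max(K - S_T, 0):
  V(3,-3) = 10.518280; V(3,-2) = 5.916627; V(3,-1) = 0.615931; V(3,+0) = 0.000000; V(3,+1) = 0.000000; V(3,+2) = 0.000000; V(3,+3) = 0.000000
Backward induction: V(k, j) = exp(-r*dt) * [p_u * V(k+1, j+1) + p_m * V(k+1, j) + p_d * V(k+1, j-1)]
  V(2,-2) = exp(-r*dt) * [p_u*0.615931 + p_m*5.916627 + p_d*10.518280] = 5.862342
  V(2,-1) = exp(-r*dt) * [p_u*0.000000 + p_m*0.615931 + p_d*5.916627] = 1.436658
  V(2,+0) = exp(-r*dt) * [p_u*0.000000 + p_m*0.000000 + p_d*0.615931] = 0.106869
  V(2,+1) = exp(-r*dt) * [p_u*0.000000 + p_m*0.000000 + p_d*0.000000] = 0.000000
  V(2,+2) = exp(-r*dt) * [p_u*0.000000 + p_m*0.000000 + p_d*0.000000] = 0.000000
  V(1,-1) = exp(-r*dt) * [p_u*0.106869 + p_m*1.436658 + p_d*5.862342] = 1.990695
  V(1,+0) = exp(-r*dt) * [p_u*0.000000 + p_m*0.106869 + p_d*1.436658] = 0.320423
  V(1,+1) = exp(-r*dt) * [p_u*0.000000 + p_m*0.000000 + p_d*0.106869] = 0.018543
  V(0,+0) = exp(-r*dt) * [p_u*0.018543 + p_m*0.320423 + p_d*1.990695] = 0.561689

Answer: Price = V(0,0) = 0.5617


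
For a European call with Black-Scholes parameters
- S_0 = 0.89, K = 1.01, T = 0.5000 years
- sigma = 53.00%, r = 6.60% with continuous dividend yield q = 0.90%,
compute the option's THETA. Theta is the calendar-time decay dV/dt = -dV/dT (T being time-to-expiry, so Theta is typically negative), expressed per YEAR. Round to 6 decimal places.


Answer: Theta = -0.149428

Derivation:
d1 = -0.0740704949; d2 = -0.4488370890
phi(d1) = 0.3978493940; exp(-qT) = 0.9955101098; exp(-rT) = 0.9675385596
Theta = -S*exp(-qT)*phi(d1)*sigma/(2*sqrt(T)) - r*K*exp(-rT)*N(d2) + q*S*exp(-qT)*N(d1)
N(d1) = 0.4704771462; N(d2) = 0.3267745907; sqrt(T) = 0.7071067812
Term 1 = -0.8900 * 0.9955101098 * 0.3978493940 * 0.5300 / (2 * 0.7071067812) = -0.1321037829
Term 2 = -0.0660 * 1.0100 * 0.9675385596 * 0.3267745907 = -0.0210756933
Term 3 = 0.0090 * 0.8900 * 0.9955101098 * 0.4704771462 = 0.0037516017
Theta = -0.1321037829 + (-0.0210756933) + (0.0037516017) = -0.149428


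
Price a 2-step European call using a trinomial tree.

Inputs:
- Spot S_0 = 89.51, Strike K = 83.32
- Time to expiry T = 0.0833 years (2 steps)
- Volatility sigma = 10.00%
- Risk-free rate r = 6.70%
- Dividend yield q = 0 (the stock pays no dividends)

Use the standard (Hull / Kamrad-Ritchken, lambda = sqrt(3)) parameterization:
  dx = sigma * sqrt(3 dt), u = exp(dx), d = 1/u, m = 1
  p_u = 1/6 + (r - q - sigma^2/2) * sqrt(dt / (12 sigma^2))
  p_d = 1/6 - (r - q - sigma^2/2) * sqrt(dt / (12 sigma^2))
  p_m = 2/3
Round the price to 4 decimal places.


Answer: Price = V(0,0) = 6.6531

Derivation:
dt = T/N = 0.041650; dx = sigma*sqrt(3*dt) = 0.035348
u = exp(dx) = 1.035980; d = 1/u = 0.965269
p_u = 0.203193, p_m = 0.666667, p_d = 0.130140
Discount per step: exp(-r*dt) = 0.997213
Stock lattice S(k, j) with j the centered position index:
  k=0: S(0,+0) = 89.5100
  k=1: S(1,-1) = 86.4012; S(1,+0) = 89.5100; S(1,+1) = 92.7306
  k=2: S(2,-2) = 83.4005; S(2,-1) = 86.4012; S(2,+0) = 89.5100; S(2,+1) = 92.7306; S(2,+2) = 96.0671
Terminal payoffs V(N, j) = max(S_T - K, 0):
  V(2,-2) = 0.080459; V(2,-1) = 3.081245; V(2,+0) = 6.190000; V(2,+1) = 9.410610; V(2,+2) = 12.747098
Backward induction: V(k, j) = exp(-r*dt) * [p_u * V(k+1, j+1) + p_m * V(k+1, j) + p_d * V(k+1, j-1)]
  V(1,-1) = exp(-r*dt) * [p_u*6.190000 + p_m*3.081245 + p_d*0.080459] = 3.313142
  V(1,+0) = exp(-r*dt) * [p_u*9.410610 + p_m*6.190000 + p_d*3.081245] = 6.421887
  V(1,+1) = exp(-r*dt) * [p_u*12.747098 + p_m*9.410610 + p_d*6.190000] = 9.642485
  V(0,+0) = exp(-r*dt) * [p_u*9.642485 + p_m*6.421887 + p_d*3.313142] = 6.653126


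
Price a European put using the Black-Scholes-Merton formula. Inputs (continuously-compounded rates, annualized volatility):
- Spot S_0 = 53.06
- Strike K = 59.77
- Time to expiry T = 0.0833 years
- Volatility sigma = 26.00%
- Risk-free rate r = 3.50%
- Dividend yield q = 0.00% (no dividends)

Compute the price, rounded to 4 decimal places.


Answer: Price = 6.6467

Derivation:
d1 = (ln(S/K) + (r - q + 0.5*sigma^2) * T) / (sigma * sqrt(T)) = -1.51051020
d2 = d1 - sigma * sqrt(T) = -1.58555072
exp(-rT) = 0.99708875; exp(-qT) = 1.00000000
P = K * exp(-rT) * N(-d2) - S_0 * exp(-qT) * N(-d1)
N(-d1) = 0.93454336; N(-d2) = 0.94357937
P = 59.7700 * 0.99708875 * 0.94357937 - 53.0600 * 1.00000000 * 0.93454336 = 6.6467


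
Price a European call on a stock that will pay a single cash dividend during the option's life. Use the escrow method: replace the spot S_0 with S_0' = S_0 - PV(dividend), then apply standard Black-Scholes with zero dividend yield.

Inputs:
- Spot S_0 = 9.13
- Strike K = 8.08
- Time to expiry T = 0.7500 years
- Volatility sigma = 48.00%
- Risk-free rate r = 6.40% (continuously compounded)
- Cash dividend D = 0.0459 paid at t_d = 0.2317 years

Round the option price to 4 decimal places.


PV(D) = D * exp(-r * t_d) = 0.0459 * 0.98528061 = 0.04522438
S_0' = S_0 - PV(D) = 9.1300 - 0.04522438 = 9.08477562
d1 = (ln(S_0'/K) + (r + sigma^2/2)*T) / (sigma*sqrt(T)) = 0.60527509
d2 = d1 - sigma*sqrt(T) = 0.18958290
exp(-rT) = 0.95313379
N(d1) = 0.72750189; N(d2) = 0.57518201
C = S_0' * N(d1) - K * exp(-rT) * N(d2) = 9.08477562 * 0.72750189 - 8.0800 * 0.95313379 * 0.57518201 = 2.1795

Answer: Price = 2.1795


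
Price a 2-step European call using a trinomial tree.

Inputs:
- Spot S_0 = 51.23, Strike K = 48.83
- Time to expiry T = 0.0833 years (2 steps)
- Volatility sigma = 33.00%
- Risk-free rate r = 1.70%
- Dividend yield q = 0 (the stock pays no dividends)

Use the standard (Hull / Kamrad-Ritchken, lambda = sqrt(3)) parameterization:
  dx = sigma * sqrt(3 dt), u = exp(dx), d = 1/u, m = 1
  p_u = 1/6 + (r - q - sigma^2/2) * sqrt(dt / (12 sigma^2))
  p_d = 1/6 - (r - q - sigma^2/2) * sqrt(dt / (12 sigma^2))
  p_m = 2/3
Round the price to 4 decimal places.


dt = T/N = 0.041650; dx = sigma*sqrt(3*dt) = 0.116649
u = exp(dx) = 1.123725; d = 1/u = 0.889897
p_u = 0.159981, p_m = 0.666667, p_d = 0.173352
Discount per step: exp(-r*dt) = 0.999292
Stock lattice S(k, j) with j the centered position index:
  k=0: S(0,+0) = 51.2300
  k=1: S(1,-1) = 45.5894; S(1,+0) = 51.2300; S(1,+1) = 57.5684
  k=2: S(2,-2) = 40.5699; S(2,-1) = 45.5894; S(2,+0) = 51.2300; S(2,+1) = 57.5684; S(2,+2) = 64.6911
Terminal payoffs V(N, j) = max(S_T - K, 0):
  V(2,-2) = 0.000000; V(2,-1) = 0.000000; V(2,+0) = 2.400000; V(2,+1) = 8.738445; V(2,+2) = 15.861115
Backward induction: V(k, j) = exp(-r*dt) * [p_u * V(k+1, j+1) + p_m * V(k+1, j) + p_d * V(k+1, j-1)]
  V(1,-1) = exp(-r*dt) * [p_u*2.400000 + p_m*0.000000 + p_d*0.000000] = 0.383682
  V(1,+0) = exp(-r*dt) * [p_u*8.738445 + p_m*2.400000 + p_d*0.000000] = 2.995862
  V(1,+1) = exp(-r*dt) * [p_u*15.861115 + p_m*8.738445 + p_d*2.400000] = 8.772936
  V(0,+0) = exp(-r*dt) * [p_u*8.772936 + p_m*2.995862 + p_d*0.383682] = 3.464801

Answer: Price = V(0,0) = 3.4648


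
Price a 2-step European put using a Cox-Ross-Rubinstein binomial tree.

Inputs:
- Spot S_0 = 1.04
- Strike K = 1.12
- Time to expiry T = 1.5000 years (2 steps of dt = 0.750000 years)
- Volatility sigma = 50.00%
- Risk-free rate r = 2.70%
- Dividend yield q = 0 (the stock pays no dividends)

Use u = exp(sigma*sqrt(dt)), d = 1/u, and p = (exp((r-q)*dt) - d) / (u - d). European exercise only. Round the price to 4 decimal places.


Answer: Price = V(0,0) = 0.2607

Derivation:
dt = T/N = 0.750000
u = exp(sigma*sqrt(dt)) = 1.541896; d = 1/u = 0.648552
p = (exp((r-q)*dt) - d) / (u - d) = 0.416306
Discount per step: exp(-r*dt) = 0.979954
Stock lattice S(k, i) with i counting down-moves:
  k=0: S(0,0) = 1.0400
  k=1: S(1,0) = 1.6036; S(1,1) = 0.6745
  k=2: S(2,0) = 2.4725; S(2,1) = 1.0400; S(2,2) = 0.4374
Terminal payoffs V(N, i) = max(K - S_T, 0):
  V(2,0) = 0.000000; V(2,1) = 0.080000; V(2,2) = 0.682555
Backward induction: V(k, i) = exp(-r*dt) * [p * V(k+1, i) + (1-p) * V(k+1, i+1)].
  V(1,0) = exp(-r*dt) * [p*0.000000 + (1-p)*0.080000] = 0.045759
  V(1,1) = exp(-r*dt) * [p*0.080000 + (1-p)*0.682555] = 0.423054
  V(0,0) = exp(-r*dt) * [p*0.045759 + (1-p)*0.423054] = 0.260652


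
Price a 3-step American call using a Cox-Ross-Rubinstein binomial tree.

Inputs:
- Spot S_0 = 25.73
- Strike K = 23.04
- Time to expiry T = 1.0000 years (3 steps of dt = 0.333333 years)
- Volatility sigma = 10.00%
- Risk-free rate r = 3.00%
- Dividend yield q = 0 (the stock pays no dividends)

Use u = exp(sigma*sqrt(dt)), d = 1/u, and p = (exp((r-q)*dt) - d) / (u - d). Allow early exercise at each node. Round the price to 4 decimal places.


dt = T/N = 0.333333
u = exp(sigma*sqrt(dt)) = 1.059434; d = 1/u = 0.943900
p = (exp((r-q)*dt) - d) / (u - d) = 0.572559
Discount per step: exp(-r*dt) = 0.990050
Stock lattice S(k, i) with i counting down-moves:
  k=0: S(0,0) = 25.7300
  k=1: S(1,0) = 27.2592; S(1,1) = 24.2865
  k=2: S(2,0) = 28.8794; S(2,1) = 25.7300; S(2,2) = 22.9241
  k=3: S(3,0) = 30.5958; S(3,1) = 27.2592; S(3,2) = 24.2865; S(3,3) = 21.6380
Terminal payoffs V(N, i) = max(S_T - K, 0):
  V(3,0) = 7.555799; V(3,1) = 4.219243; V(3,2) = 1.246548; V(3,3) = 0.000000
Backward induction: V(k, i) = exp(-r*dt) * [p * V(k+1, i) + (1-p) * V(k+1, i+1)]; then take max(V_cont, immediate exercise) for American.
  V(2,0) = exp(-r*dt) * [p*7.555799 + (1-p)*4.219243] = 6.068627; exercise = 5.839375; V(2,0) = max -> 6.068627
  V(2,1) = exp(-r*dt) * [p*4.219243 + (1-p)*1.246548] = 2.919252; exercise = 2.690000; V(2,1) = max -> 2.919252
  V(2,2) = exp(-r*dt) * [p*1.246548 + (1-p)*0.000000] = 0.706620; exercise = 0.000000; V(2,2) = max -> 0.706620
  V(1,0) = exp(-r*dt) * [p*6.068627 + (1-p)*2.919252] = 4.675465; exercise = 4.219243; V(1,0) = max -> 4.675465
  V(1,1) = exp(-r*dt) * [p*2.919252 + (1-p)*0.706620] = 1.953846; exercise = 1.246548; V(1,1) = max -> 1.953846
  V(0,0) = exp(-r*dt) * [p*4.675465 + (1-p)*1.953846] = 3.477187; exercise = 2.690000; V(0,0) = max -> 3.477187

Answer: Price = V(0,0) = 3.4772


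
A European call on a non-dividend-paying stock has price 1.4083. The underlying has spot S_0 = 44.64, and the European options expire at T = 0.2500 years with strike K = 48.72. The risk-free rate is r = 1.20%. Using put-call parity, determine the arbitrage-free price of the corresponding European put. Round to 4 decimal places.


Put-call parity: C - P = S_0 * exp(-qT) - K * exp(-rT).
S_0 * exp(-qT) = 44.6400 * 1.00000000 = 44.64000000
K * exp(-rT) = 48.7200 * 0.99700450 = 48.57405902
P = C - S*exp(-qT) + K*exp(-rT)
P = 1.4083 - 44.64000000 + 48.57405902 = 5.3424

Answer: Put price = 5.3424


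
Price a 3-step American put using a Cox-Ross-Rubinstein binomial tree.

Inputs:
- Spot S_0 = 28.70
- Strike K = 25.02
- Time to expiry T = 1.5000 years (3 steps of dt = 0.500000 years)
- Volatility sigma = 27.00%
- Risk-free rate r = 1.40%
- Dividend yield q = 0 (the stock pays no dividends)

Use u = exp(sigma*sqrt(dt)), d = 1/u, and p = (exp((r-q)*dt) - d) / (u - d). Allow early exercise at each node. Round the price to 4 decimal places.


dt = T/N = 0.500000
u = exp(sigma*sqrt(dt)) = 1.210361; d = 1/u = 0.826200
p = (exp((r-q)*dt) - d) / (u - d) = 0.470700
Discount per step: exp(-r*dt) = 0.993024
Stock lattice S(k, i) with i counting down-moves:
  k=0: S(0,0) = 28.7000
  k=1: S(1,0) = 34.7374; S(1,1) = 23.7119
  k=2: S(2,0) = 42.0448; S(2,1) = 28.7000; S(2,2) = 19.5908
  k=3: S(3,0) = 50.8893; S(3,1) = 34.7374; S(3,2) = 23.7119; S(3,3) = 16.1859
Terminal payoffs V(N, i) = max(K - S_T, 0):
  V(3,0) = 0.000000; V(3,1) = 0.000000; V(3,2) = 1.308070; V(3,3) = 8.834098
Backward induction: V(k, i) = exp(-r*dt) * [p * V(k+1, i) + (1-p) * V(k+1, i+1)]; then take max(V_cont, immediate exercise) for American.
  V(2,0) = exp(-r*dt) * [p*0.000000 + (1-p)*0.000000] = 0.000000; exercise = 0.000000; V(2,0) = max -> 0.000000
  V(2,1) = exp(-r*dt) * [p*0.000000 + (1-p)*1.308070] = 0.687532; exercise = 0.000000; V(2,1) = max -> 0.687532
  V(2,2) = exp(-r*dt) * [p*1.308070 + (1-p)*8.834098] = 5.254683; exercise = 5.429212; V(2,2) = max -> 5.429212
  V(1,0) = exp(-r*dt) * [p*0.000000 + (1-p)*0.687532] = 0.361372; exercise = 0.000000; V(1,0) = max -> 0.361372
  V(1,1) = exp(-r*dt) * [p*0.687532 + (1-p)*5.429212] = 3.174999; exercise = 1.308070; V(1,1) = max -> 3.174999
  V(0,0) = exp(-r*dt) * [p*0.361372 + (1-p)*3.174999] = 1.837715; exercise = 0.000000; V(0,0) = max -> 1.837715

Answer: Price = V(0,0) = 1.8377


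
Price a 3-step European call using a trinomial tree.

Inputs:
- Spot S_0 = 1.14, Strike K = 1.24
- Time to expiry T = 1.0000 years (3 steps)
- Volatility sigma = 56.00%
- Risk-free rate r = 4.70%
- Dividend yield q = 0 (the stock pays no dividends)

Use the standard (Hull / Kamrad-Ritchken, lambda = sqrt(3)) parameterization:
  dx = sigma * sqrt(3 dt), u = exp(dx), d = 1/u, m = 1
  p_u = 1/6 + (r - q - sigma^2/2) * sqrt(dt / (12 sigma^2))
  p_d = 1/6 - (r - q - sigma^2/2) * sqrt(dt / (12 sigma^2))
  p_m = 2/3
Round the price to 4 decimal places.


dt = T/N = 0.333333; dx = sigma*sqrt(3*dt) = 0.560000
u = exp(dx) = 1.750673; d = 1/u = 0.571209
p_u = 0.133988, p_m = 0.666667, p_d = 0.199345
Discount per step: exp(-r*dt) = 0.984455
Stock lattice S(k, j) with j the centered position index:
  k=0: S(0,+0) = 1.1400
  k=1: S(1,-1) = 0.6512; S(1,+0) = 1.1400; S(1,+1) = 1.9958
  k=2: S(2,-2) = 0.3720; S(2,-1) = 0.6512; S(2,+0) = 1.1400; S(2,+1) = 1.9958; S(2,+2) = 3.4939
  k=3: S(3,-3) = 0.2125; S(3,-2) = 0.3720; S(3,-1) = 0.6512; S(3,+0) = 1.1400; S(3,+1) = 1.9958; S(3,+2) = 3.4939; S(3,+3) = 6.1167
Terminal payoffs V(N, j) = max(S_T - K, 0):
  V(3,-3) = 0.000000; V(3,-2) = 0.000000; V(3,-1) = 0.000000; V(3,+0) = 0.000000; V(3,+1) = 0.755767; V(3,+2) = 2.253934; V(3,+3) = 4.876734
Backward induction: V(k, j) = exp(-r*dt) * [p_u * V(k+1, j+1) + p_m * V(k+1, j) + p_d * V(k+1, j-1)]
  V(2,-2) = exp(-r*dt) * [p_u*0.000000 + p_m*0.000000 + p_d*0.000000] = 0.000000
  V(2,-1) = exp(-r*dt) * [p_u*0.000000 + p_m*0.000000 + p_d*0.000000] = 0.000000
  V(2,+0) = exp(-r*dt) * [p_u*0.755767 + p_m*0.000000 + p_d*0.000000] = 0.099690
  V(2,+1) = exp(-r*dt) * [p_u*2.253934 + p_m*0.755767 + p_d*0.000000] = 0.793318
  V(2,+2) = exp(-r*dt) * [p_u*4.876734 + p_m*2.253934 + p_d*0.755767] = 2.270849
  V(1,-1) = exp(-r*dt) * [p_u*0.099690 + p_m*0.000000 + p_d*0.000000] = 0.013150
  V(1,+0) = exp(-r*dt) * [p_u*0.793318 + p_m*0.099690 + p_d*0.000000] = 0.170070
  V(1,+1) = exp(-r*dt) * [p_u*2.270849 + p_m*0.793318 + p_d*0.099690] = 0.839758
  V(0,+0) = exp(-r*dt) * [p_u*0.839758 + p_m*0.170070 + p_d*0.013150] = 0.224966

Answer: Price = V(0,0) = 0.2250


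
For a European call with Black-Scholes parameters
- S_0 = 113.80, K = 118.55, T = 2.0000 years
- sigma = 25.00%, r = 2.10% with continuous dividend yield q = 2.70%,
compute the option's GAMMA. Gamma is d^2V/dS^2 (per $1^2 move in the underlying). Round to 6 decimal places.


Answer: Gamma = 0.009391

Derivation:
d1 = 0.0271747053; d2 = -0.3263786853
phi(d1) = 0.3987950052; exp(-qT) = 0.9474321065; exp(-rT) = 0.9588697806
Gamma = exp(-qT) * phi(d1) / (S * sigma * sqrt(T)) = 0.9474321065 * 0.3987950052 / (113.8000 * 0.2500 * 1.4142135624) = 0.009391


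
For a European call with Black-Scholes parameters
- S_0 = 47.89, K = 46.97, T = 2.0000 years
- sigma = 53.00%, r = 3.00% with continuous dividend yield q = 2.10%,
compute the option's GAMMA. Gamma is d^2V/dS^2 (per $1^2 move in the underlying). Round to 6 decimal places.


Answer: Gamma = 0.009738

Derivation:
d1 = 0.4246611349; d2 = -0.3248720531
phi(d1) = 0.3645443458; exp(-qT) = 0.9588697806; exp(-rT) = 0.9417645336
Gamma = exp(-qT) * phi(d1) / (S * sigma * sqrt(T)) = 0.9588697806 * 0.3645443458 / (47.8900 * 0.5300 * 1.4142135624) = 0.009738


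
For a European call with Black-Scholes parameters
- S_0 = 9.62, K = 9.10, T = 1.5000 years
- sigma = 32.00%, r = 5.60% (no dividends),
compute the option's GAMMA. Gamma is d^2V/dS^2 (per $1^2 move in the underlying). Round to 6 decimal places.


Answer: Gamma = 0.090856

Derivation:
d1 = 0.5520788865; d2 = 0.1601605277
phi(d1) = 0.3425512211; exp(-qT) = 1.0000000000; exp(-rT) = 0.9194312561
Gamma = exp(-qT) * phi(d1) / (S * sigma * sqrt(T)) = 1.0000000000 * 0.3425512211 / (9.6200 * 0.3200 * 1.2247448714) = 0.090856


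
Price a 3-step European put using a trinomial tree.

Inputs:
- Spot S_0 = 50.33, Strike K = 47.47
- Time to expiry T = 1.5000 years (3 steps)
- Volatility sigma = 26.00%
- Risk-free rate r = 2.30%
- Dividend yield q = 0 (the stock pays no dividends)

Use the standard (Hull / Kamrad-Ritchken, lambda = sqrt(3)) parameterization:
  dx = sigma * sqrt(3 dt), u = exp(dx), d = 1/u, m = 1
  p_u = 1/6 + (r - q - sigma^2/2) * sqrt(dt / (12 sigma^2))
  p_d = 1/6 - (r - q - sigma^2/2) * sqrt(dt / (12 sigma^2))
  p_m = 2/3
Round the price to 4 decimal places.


dt = T/N = 0.500000; dx = sigma*sqrt(3*dt) = 0.318434
u = exp(dx) = 1.374972; d = 1/u = 0.727287
p_u = 0.158188, p_m = 0.666667, p_d = 0.175146
Discount per step: exp(-r*dt) = 0.988566
Stock lattice S(k, j) with j the centered position index:
  k=0: S(0,+0) = 50.3300
  k=1: S(1,-1) = 36.6044; S(1,+0) = 50.3300; S(1,+1) = 69.2024
  k=2: S(2,-2) = 26.6219; S(2,-1) = 36.6044; S(2,+0) = 50.3300; S(2,+1) = 69.2024; S(2,+2) = 95.1513
  k=3: S(3,-3) = 19.3618; S(3,-2) = 26.6219; S(3,-1) = 36.6044; S(3,+0) = 50.3300; S(3,+1) = 69.2024; S(3,+2) = 95.1513; S(3,+3) = 130.8305
Terminal payoffs V(N, j) = max(K - S_T, 0):
  V(3,-3) = 28.108234; V(3,-2) = 20.848105; V(3,-1) = 10.865629; V(3,+0) = 0.000000; V(3,+1) = 0.000000; V(3,+2) = 0.000000; V(3,+3) = 0.000000
Backward induction: V(k, j) = exp(-r*dt) * [p_u * V(k+1, j+1) + p_m * V(k+1, j) + p_d * V(k+1, j-1)]
  V(2,-2) = exp(-r*dt) * [p_u*10.865629 + p_m*20.848105 + p_d*28.108234] = 20.305717
  V(2,-1) = exp(-r*dt) * [p_u*0.000000 + p_m*10.865629 + p_d*20.848105] = 10.770631
  V(2,+0) = exp(-r*dt) * [p_u*0.000000 + p_m*0.000000 + p_d*10.865629] = 1.881308
  V(2,+1) = exp(-r*dt) * [p_u*0.000000 + p_m*0.000000 + p_d*0.000000] = 0.000000
  V(2,+2) = exp(-r*dt) * [p_u*0.000000 + p_m*0.000000 + p_d*0.000000] = 0.000000
  V(1,-1) = exp(-r*dt) * [p_u*1.881308 + p_m*10.770631 + p_d*20.305717] = 10.908309
  V(1,+0) = exp(-r*dt) * [p_u*0.000000 + p_m*1.881308 + p_d*10.770631] = 3.104724
  V(1,+1) = exp(-r*dt) * [p_u*0.000000 + p_m*0.000000 + p_d*1.881308] = 0.325735
  V(0,+0) = exp(-r*dt) * [p_u*0.325735 + p_m*3.104724 + p_d*10.908309] = 3.985785

Answer: Price = V(0,0) = 3.9858


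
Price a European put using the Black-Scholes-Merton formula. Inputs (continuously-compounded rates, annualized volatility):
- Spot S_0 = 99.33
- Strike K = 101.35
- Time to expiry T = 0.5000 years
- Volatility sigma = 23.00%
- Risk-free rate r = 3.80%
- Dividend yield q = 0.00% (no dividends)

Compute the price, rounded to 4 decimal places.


Answer: Price = 6.4977

Derivation:
d1 = (ln(S/K) + (r - q + 0.5*sigma^2) * T) / (sigma * sqrt(T)) = 0.07435546
d2 = d1 - sigma * sqrt(T) = -0.08827910
exp(-rT) = 0.98117936; exp(-qT) = 1.00000000
P = K * exp(-rT) * N(-d2) - S_0 * exp(-qT) * N(-d1)
N(-d1) = 0.47036377; N(-d2) = 0.53517258
P = 101.3500 * 0.98117936 * 0.53517258 - 99.3300 * 1.00000000 * 0.47036377 = 6.4977


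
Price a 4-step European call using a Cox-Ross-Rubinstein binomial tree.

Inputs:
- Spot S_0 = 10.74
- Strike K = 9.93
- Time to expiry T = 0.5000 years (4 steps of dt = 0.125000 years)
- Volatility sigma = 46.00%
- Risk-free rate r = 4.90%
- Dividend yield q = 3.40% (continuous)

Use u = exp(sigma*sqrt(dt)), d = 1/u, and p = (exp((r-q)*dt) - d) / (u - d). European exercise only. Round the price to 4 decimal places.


Answer: Price = V(0,0) = 1.8180

Derivation:
dt = T/N = 0.125000
u = exp(sigma*sqrt(dt)) = 1.176607; d = 1/u = 0.849902
p = (exp((r-q)*dt) - d) / (u - d) = 0.465175
Discount per step: exp(-r*dt) = 0.993894
Stock lattice S(k, i) with i counting down-moves:
  k=0: S(0,0) = 10.7400
  k=1: S(1,0) = 12.6368; S(1,1) = 9.1279
  k=2: S(2,0) = 14.8685; S(2,1) = 10.7400; S(2,2) = 7.7579
  k=3: S(3,0) = 17.4944; S(3,1) = 12.6368; S(3,2) = 9.1279; S(3,3) = 6.5934
  k=4: S(4,0) = 20.5840; S(4,1) = 14.8685; S(4,2) = 10.7400; S(4,3) = 7.7579; S(4,4) = 5.6038
Terminal payoffs V(N, i) = max(S_T - K, 0):
  V(4,0) = 10.653985; V(4,1) = 4.938490; V(4,2) = 0.810000; V(4,3) = 0.000000; V(4,4) = 0.000000
Backward induction: V(k, i) = exp(-r*dt) * [p * V(k+1, i) + (1-p) * V(k+1, i+1)].
  V(3,0) = exp(-r*dt) * [p*10.653985 + (1-p)*4.938490] = 7.550806
  V(3,1) = exp(-r*dt) * [p*4.938490 + (1-p)*0.810000] = 2.713798
  V(3,2) = exp(-r*dt) * [p*0.810000 + (1-p)*0.000000] = 0.374491
  V(3,3) = exp(-r*dt) * [p*0.000000 + (1-p)*0.000000] = 0.000000
  V(2,0) = exp(-r*dt) * [p*7.550806 + (1-p)*2.713798] = 4.933544
  V(2,1) = exp(-r*dt) * [p*2.713798 + (1-p)*0.374491] = 1.453747
  V(2,2) = exp(-r*dt) * [p*0.374491 + (1-p)*0.000000] = 0.173140
  V(1,0) = exp(-r*dt) * [p*4.933544 + (1-p)*1.453747] = 3.053701
  V(1,1) = exp(-r*dt) * [p*1.453747 + (1-p)*0.173140] = 0.764152
  V(0,0) = exp(-r*dt) * [p*3.053701 + (1-p)*0.764152] = 1.818024


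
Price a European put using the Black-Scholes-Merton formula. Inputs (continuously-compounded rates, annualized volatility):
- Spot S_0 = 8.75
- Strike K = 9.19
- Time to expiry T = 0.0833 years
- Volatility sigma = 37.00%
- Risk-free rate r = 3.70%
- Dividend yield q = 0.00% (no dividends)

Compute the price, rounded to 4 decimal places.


d1 = (ln(S/K) + (r - q + 0.5*sigma^2) * T) / (sigma * sqrt(T)) = -0.37717802
d2 = d1 - sigma * sqrt(T) = -0.48396646
exp(-rT) = 0.99692264; exp(-qT) = 1.00000000
P = K * exp(-rT) * N(-d2) - S_0 * exp(-qT) * N(-d1)
N(-d1) = 0.64697934; N(-d2) = 0.68579516
P = 9.1900 * 0.99692264 * 0.68579516 - 8.7500 * 1.00000000 * 0.64697934 = 0.6220

Answer: Price = 0.6220


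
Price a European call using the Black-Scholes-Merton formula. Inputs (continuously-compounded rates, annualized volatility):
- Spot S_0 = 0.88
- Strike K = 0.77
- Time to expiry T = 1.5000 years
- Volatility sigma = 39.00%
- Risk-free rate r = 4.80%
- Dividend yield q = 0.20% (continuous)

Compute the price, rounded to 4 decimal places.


Answer: Price = 0.2439

Derivation:
d1 = (ln(S/K) + (r - q + 0.5*sigma^2) * T) / (sigma * sqrt(T)) = 0.66284112
d2 = d1 - sigma * sqrt(T) = 0.18519062
exp(-rT) = 0.93053090; exp(-qT) = 0.99700450
C = S_0 * exp(-qT) * N(d1) - K * exp(-rT) * N(d2)
N(d1) = 0.74628384; N(d2) = 0.57346024
C = 0.8800 * 0.99700450 * 0.74628384 - 0.7700 * 0.93053090 * 0.57346024 = 0.2439


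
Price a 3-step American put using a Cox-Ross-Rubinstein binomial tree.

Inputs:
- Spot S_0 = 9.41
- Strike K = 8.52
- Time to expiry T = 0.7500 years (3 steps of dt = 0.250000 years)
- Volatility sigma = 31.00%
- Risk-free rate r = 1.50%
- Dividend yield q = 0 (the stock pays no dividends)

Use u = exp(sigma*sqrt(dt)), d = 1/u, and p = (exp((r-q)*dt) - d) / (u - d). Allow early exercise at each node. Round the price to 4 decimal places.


Answer: Price = V(0,0) = 0.5651

Derivation:
dt = T/N = 0.250000
u = exp(sigma*sqrt(dt)) = 1.167658; d = 1/u = 0.856415
p = (exp((r-q)*dt) - d) / (u - d) = 0.473398
Discount per step: exp(-r*dt) = 0.996257
Stock lattice S(k, i) with i counting down-moves:
  k=0: S(0,0) = 9.4100
  k=1: S(1,0) = 10.9877; S(1,1) = 8.0589
  k=2: S(2,0) = 12.8298; S(2,1) = 9.4100; S(2,2) = 6.9017
  k=3: S(3,0) = 14.9809; S(3,1) = 10.9877; S(3,2) = 8.0589; S(3,3) = 5.9108
Terminal payoffs V(N, i) = max(K - S_T, 0):
  V(3,0) = 0.000000; V(3,1) = 0.000000; V(3,2) = 0.461133; V(3,3) = 2.609249
Backward induction: V(k, i) = exp(-r*dt) * [p * V(k+1, i) + (1-p) * V(k+1, i+1)]; then take max(V_cont, immediate exercise) for American.
  V(2,0) = exp(-r*dt) * [p*0.000000 + (1-p)*0.000000] = 0.000000; exercise = 0.000000; V(2,0) = max -> 0.000000
  V(2,1) = exp(-r*dt) * [p*0.000000 + (1-p)*0.461133] = 0.241925; exercise = 0.000000; V(2,1) = max -> 0.241925
  V(2,2) = exp(-r*dt) * [p*0.461133 + (1-p)*2.609249] = 1.586374; exercise = 1.618264; V(2,2) = max -> 1.618264
  V(1,0) = exp(-r*dt) * [p*0.000000 + (1-p)*0.241925] = 0.126921; exercise = 0.000000; V(1,0) = max -> 0.126921
  V(1,1) = exp(-r*dt) * [p*0.241925 + (1-p)*1.618264] = 0.963089; exercise = 0.461133; V(1,1) = max -> 0.963089
  V(0,0) = exp(-r*dt) * [p*0.126921 + (1-p)*0.963089] = 0.565125; exercise = 0.000000; V(0,0) = max -> 0.565125


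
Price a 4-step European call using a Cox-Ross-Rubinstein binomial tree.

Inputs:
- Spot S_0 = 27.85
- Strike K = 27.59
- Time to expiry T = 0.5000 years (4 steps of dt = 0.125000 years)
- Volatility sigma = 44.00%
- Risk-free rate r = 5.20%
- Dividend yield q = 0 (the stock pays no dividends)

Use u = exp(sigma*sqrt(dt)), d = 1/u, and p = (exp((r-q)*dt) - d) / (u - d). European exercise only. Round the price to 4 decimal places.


Answer: Price = V(0,0) = 3.7304

Derivation:
dt = T/N = 0.125000
u = exp(sigma*sqrt(dt)) = 1.168316; d = 1/u = 0.855933
p = (exp((r-q)*dt) - d) / (u - d) = 0.482063
Discount per step: exp(-r*dt) = 0.993521
Stock lattice S(k, i) with i counting down-moves:
  k=0: S(0,0) = 27.8500
  k=1: S(1,0) = 32.5376; S(1,1) = 23.8377
  k=2: S(2,0) = 38.0142; S(2,1) = 27.8500; S(2,2) = 20.4035
  k=3: S(3,0) = 44.4126; S(3,1) = 32.5376; S(3,2) = 23.8377; S(3,3) = 17.4640
  k=4: S(4,0) = 51.8880; S(4,1) = 38.0142; S(4,2) = 27.8500; S(4,3) = 20.4035; S(4,4) = 14.9480
Terminal payoffs V(N, i) = max(S_T - K, 0):
  V(4,0) = 24.297968; V(4,1) = 10.424207; V(4,2) = 0.260000; V(4,3) = 0.000000; V(4,4) = 0.000000
Backward induction: V(k, i) = exp(-r*dt) * [p * V(k+1, i) + (1-p) * V(k+1, i+1)].
  V(3,0) = exp(-r*dt) * [p*24.297968 + (1-p)*10.424207] = 17.001364
  V(3,1) = exp(-r*dt) * [p*10.424207 + (1-p)*0.260000] = 5.126357
  V(3,2) = exp(-r*dt) * [p*0.260000 + (1-p)*0.000000] = 0.124524
  V(3,3) = exp(-r*dt) * [p*0.000000 + (1-p)*0.000000] = 0.000000
  V(2,0) = exp(-r*dt) * [p*17.001364 + (1-p)*5.126357] = 10.780555
  V(2,1) = exp(-r*dt) * [p*5.126357 + (1-p)*0.124524] = 2.519294
  V(2,2) = exp(-r*dt) * [p*0.124524 + (1-p)*0.000000] = 0.059640
  V(1,0) = exp(-r*dt) * [p*10.780555 + (1-p)*2.519294] = 6.459617
  V(1,1) = exp(-r*dt) * [p*2.519294 + (1-p)*0.059640] = 1.237279
  V(0,0) = exp(-r*dt) * [p*6.459617 + (1-p)*1.237279] = 3.730448
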